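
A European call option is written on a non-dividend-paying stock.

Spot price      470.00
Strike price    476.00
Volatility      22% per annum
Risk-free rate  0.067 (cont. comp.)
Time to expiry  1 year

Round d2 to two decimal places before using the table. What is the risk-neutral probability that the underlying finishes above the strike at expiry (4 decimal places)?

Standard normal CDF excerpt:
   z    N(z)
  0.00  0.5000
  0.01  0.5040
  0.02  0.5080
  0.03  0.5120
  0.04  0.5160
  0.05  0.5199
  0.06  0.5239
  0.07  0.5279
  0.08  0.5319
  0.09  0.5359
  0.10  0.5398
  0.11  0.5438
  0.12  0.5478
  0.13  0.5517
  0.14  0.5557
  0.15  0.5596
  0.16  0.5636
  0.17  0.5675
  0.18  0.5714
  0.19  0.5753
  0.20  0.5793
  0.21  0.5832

σ√T = 0.22 × 1.0000 = 0.2200
ln(S/K) + (r + σ²/2)T = ln(470/476) + (0.067 + 0.22²/2)·1 = -0.0127 + 0.0912 = 0.0785
d₁ = 0.0785 / 0.2200 = 0.3569 ≈ 0.36
d₂ = d₁ − σ√T = 0.3569 − 0.2200 = 0.1369 ≈ 0.14
Risk-neutral Pr[S_T > K] = N(d₂) = N(0.14) = 0.5557

0.5557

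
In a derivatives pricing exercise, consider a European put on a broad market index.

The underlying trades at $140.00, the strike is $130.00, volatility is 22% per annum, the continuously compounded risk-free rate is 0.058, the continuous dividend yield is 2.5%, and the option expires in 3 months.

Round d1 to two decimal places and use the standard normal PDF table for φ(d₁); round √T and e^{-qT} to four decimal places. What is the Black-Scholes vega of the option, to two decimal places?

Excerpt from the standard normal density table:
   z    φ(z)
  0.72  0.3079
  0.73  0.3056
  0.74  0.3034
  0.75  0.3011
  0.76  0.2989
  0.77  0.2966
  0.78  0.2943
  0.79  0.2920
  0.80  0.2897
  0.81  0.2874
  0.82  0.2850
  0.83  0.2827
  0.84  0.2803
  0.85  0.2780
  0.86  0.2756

T = 0.25;  σ√T = 0.1100
d₁ = [ln(140/130) + (0.058 − 0.025 + 0.22²/2)·0.25] / 0.1100 = [0.0741 + 0.0143] / 0.1100 = 0.8037 which rounds to 0.80
√T = √0.25 = 0.5000
φ(d₁) = φ(0.80) = 0.2897
exp(−qT) = exp(−0.025·0.25) = 0.9938
vega = S·exp(−qT)·φ(d₁)·√T = 140·0.9938·0.2897·0.5000 = 20.1533
(Call and put vega coincide under Black-Scholes.)

20.15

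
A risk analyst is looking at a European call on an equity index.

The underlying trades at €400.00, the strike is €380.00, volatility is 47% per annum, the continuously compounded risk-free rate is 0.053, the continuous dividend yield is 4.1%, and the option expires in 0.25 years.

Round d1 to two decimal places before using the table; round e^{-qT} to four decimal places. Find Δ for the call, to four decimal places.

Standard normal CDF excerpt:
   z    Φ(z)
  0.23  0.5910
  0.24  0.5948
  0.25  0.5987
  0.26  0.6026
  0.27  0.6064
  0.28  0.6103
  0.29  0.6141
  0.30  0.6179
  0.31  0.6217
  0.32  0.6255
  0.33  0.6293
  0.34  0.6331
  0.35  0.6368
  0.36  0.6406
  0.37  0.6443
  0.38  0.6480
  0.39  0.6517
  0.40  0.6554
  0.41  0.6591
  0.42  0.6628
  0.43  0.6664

0.6303

T = 0.25;  σ√T = 0.2350
d₁ = [ln(400/380) + (0.053 − 0.041 + 0.47²/2)·0.25] / 0.2350 = [0.0513 + 0.0306] / 0.2350 = 0.3485 → 0.35
N(d₁) = N(0.35) = 0.6368
Δ_call = e^(−qT)·N(d₁) = 0.9898·0.6368 = 0.6303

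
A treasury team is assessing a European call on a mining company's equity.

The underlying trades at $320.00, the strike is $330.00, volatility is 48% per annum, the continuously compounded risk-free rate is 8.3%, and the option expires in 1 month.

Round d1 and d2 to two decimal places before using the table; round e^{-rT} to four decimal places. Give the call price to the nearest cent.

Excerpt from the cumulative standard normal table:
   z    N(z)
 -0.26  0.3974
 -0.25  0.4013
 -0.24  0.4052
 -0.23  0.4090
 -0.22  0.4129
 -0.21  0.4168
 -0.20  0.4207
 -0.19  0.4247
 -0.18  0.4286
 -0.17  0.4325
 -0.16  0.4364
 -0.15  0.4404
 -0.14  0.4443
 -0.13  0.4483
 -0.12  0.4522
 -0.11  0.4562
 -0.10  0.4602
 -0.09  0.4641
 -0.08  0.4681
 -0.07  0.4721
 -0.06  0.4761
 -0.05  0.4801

σ√T = 0.48·√0.08333 = 0.1386
ln(S/K) + (r + σ²/2)T = ln(320/330) + (0.083 + 0.48²/2)·0.08333 = -0.0308 + 0.0165 = -0.0143
d₁ = -0.0143 / 0.1386 = -0.1029 which rounds to -0.10
d₂ = d₁ − σ√T = -0.1029 − 0.1386 = -0.2414 which rounds to -0.24
e^(−rT) = e^(−0.083·0.08333) = 0.9931
N(d₁) = N(-0.10) = 0.4602;  N(d₂) = N(-0.24) = 0.4052
C = 320·0.4602 − 330·0.9931·0.4052 = 147.2640 − 132.7934 = 14.4706

$14.47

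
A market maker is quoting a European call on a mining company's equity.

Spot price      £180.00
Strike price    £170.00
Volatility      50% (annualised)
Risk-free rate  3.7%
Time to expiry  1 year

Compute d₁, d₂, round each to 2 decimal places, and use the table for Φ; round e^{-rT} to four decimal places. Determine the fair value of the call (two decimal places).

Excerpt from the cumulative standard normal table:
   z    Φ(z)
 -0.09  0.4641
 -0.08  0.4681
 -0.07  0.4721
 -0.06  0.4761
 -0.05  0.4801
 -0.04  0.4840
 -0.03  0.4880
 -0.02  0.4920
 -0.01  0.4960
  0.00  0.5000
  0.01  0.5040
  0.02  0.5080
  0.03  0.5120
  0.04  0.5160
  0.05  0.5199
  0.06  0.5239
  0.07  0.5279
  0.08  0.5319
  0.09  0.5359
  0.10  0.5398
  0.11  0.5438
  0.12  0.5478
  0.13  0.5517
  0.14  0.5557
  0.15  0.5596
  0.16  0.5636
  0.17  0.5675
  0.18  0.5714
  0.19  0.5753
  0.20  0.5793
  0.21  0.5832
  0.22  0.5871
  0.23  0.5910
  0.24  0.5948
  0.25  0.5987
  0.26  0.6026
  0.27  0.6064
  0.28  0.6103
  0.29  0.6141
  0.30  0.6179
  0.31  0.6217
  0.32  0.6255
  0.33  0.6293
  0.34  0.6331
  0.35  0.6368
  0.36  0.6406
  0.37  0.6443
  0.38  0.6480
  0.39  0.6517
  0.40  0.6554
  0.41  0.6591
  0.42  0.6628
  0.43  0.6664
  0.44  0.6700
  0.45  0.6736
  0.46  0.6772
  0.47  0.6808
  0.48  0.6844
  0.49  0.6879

σ√T = 0.5 × 1.0000 = 0.5000
d₁ = [ln(180/170) + (0.037 + ½·0.5²)·1] / (σ√T) = (0.0572 + 0.1620) / 0.5000 = 0.4383 which rounds to 0.44
d₂ = 0.4383 − 0.5000 = -0.0617 which rounds to -0.06
exp(−rT) = exp(−0.037·1) = 0.9637
N(d₁) = N(0.44) = 0.6700;  N(d₂) = N(-0.06) = 0.4761
C = 180·0.6700 − 170·0.9637·0.4761 = 120.6000 − 77.9990 = 42.6010

£42.60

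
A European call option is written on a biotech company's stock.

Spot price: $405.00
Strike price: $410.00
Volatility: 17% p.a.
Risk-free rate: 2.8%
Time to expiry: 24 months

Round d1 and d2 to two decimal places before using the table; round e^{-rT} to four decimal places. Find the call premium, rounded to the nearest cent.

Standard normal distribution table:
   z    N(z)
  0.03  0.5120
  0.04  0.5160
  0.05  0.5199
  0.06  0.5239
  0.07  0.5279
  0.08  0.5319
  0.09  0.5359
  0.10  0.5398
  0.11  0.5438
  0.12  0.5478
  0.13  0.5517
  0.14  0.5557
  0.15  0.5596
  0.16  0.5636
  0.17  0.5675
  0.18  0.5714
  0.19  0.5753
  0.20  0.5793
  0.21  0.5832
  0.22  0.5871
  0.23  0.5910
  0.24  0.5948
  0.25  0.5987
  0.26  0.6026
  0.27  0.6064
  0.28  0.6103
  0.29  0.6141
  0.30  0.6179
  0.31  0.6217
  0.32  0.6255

σ√T = 0.17 × 1.4142 = 0.2404
d₁ = [ln(405/410) + (0.028 + 0.17²/2)·2] / 0.2404 = [-0.0123 + 0.0849] / 0.2404 = 0.3021 ⇒ 0.30
d₂ = d₁ − σ√T = 0.3021 − 0.2404 = 0.0617 ⇒ 0.06
e^(−rT) = e^(−0.028·2) = 0.9455
C = 405·N(0.30) − 410·0.9455·N(0.06) = 405·0.6179 − 410·0.9455·0.5239 = 250.2495 − 203.0925 = 47.1570

$47.16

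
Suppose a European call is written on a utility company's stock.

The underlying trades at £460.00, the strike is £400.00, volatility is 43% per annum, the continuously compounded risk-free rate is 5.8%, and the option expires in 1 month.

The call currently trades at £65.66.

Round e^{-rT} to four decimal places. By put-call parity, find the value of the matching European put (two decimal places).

£3.74

exp(−rT) = exp(−0.058·0.08333) = 0.9952
Put-call parity: C − P = S − K·e^(−rT) = 460 − 400·0.9952 = 460 − 398.0800 = 61.9200
P = C − (C − P) = 65.66 − (61.9200) = 3.7400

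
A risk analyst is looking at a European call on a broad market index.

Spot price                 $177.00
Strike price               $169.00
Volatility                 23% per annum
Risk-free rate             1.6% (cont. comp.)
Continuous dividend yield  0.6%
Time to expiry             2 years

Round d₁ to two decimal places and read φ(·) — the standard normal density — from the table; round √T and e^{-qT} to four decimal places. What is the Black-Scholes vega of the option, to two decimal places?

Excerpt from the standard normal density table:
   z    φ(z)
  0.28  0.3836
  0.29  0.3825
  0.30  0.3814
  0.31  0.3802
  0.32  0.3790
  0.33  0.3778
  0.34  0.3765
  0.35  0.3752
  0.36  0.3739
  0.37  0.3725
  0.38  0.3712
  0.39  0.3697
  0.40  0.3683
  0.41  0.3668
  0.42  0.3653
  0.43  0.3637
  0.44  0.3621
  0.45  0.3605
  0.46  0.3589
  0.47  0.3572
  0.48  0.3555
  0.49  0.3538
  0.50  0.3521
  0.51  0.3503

T = 2;  σ√T = 0.3253
d₁ = [ln(177/169) + (0.016 − 0.006 + 0.23²/2)·2] / 0.3253 = [0.0463 + 0.0729] / 0.3253 = 0.3663 which rounds to 0.37
√T = √2 = 1.4142
φ(d₁) = φ(0.37) = 0.3725
e^(−qT) = e^(−0.006·2) = 0.9881
vega = S·e^(−qT)·φ(d₁)·√T = 177·0.9881·0.3725·1.4142 = 92.1322

92.13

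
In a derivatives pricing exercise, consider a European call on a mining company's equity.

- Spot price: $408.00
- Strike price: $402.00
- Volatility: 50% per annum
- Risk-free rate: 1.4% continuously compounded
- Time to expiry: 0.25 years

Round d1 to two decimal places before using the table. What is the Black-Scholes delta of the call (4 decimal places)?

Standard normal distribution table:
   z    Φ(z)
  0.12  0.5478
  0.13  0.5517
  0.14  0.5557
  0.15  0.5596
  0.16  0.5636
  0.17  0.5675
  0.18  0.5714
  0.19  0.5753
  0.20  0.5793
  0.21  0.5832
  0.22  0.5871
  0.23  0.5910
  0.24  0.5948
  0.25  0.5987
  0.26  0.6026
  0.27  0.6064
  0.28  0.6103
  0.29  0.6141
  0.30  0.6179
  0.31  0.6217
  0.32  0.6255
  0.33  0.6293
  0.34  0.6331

0.5793

σ√T = 0.5·√0.25 = 0.2500
d₁ = [ln(408/402) + (0.014 + ½·0.5²)·0.25] / (σ√T) = (0.0148 + 0.0348) / 0.2500 = 0.1983 ≈ 0.20
N(d₁) = N(0.20) = 0.5793
Δ_call = N(d₁) = 0.5793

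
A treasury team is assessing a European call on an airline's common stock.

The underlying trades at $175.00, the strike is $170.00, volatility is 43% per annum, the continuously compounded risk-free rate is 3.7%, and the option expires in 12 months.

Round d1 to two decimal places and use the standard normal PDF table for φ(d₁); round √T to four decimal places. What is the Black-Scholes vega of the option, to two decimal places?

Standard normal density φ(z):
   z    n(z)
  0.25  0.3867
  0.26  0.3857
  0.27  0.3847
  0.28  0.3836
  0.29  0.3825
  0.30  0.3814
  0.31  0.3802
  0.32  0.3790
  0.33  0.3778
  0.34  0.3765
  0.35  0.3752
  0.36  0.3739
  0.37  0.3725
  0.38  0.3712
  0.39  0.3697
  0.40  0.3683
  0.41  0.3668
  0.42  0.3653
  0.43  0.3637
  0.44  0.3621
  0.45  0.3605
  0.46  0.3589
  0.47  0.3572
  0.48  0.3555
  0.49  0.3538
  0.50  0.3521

T = 1;  σ√T = 0.4300
d₁ = [ln(175/170) + (0.037 + 0.43²/2)·1] / 0.4300 = [0.0290 + 0.1294] / 0.4300 = 0.3685 which rounds to 0.37
√T = √1 = 1.0000
φ(d₁) = φ(0.37) = 0.3725
vega = S·φ(d₁)·√T = 175·0.3725·1.0000 = 65.1875

65.19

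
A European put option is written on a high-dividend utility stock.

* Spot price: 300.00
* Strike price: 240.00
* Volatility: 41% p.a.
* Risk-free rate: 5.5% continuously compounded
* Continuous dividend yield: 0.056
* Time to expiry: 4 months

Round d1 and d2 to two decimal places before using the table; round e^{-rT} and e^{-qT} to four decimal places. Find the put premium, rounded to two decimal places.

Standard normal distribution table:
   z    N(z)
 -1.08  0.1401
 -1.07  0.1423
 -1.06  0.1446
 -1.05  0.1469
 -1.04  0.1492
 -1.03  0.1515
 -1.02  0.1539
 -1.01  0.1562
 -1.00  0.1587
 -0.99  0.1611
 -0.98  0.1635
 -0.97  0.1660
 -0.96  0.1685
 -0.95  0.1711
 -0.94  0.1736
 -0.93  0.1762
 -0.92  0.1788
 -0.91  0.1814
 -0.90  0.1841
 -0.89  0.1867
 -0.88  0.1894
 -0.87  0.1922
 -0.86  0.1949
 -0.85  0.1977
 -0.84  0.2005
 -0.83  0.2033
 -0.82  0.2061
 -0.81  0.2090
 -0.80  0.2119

σ√T = 0.41·√0.3333 = 0.2367
d₁ = [ln(300/240) + (0.055 − 0.056 + ½·0.41²)·0.3333] / (σ√T) = (0.2231 + 0.0277) / 0.2367 = 1.0596 ≈ 1.06
d₂ = 1.0596 − 0.2367 = 0.8229 ≈ 0.82
exp(−qT) = exp(−0.056·0.3333) = 0.9815;  exp(−rT) = exp(−0.055·0.3333) = 0.9818
P = 240·0.9818·N(-0.82) − 300·0.9815·N(-1.06) = 240·0.9818·0.2061 − 300·0.9815·0.1446 = 48.5638 − 42.5775 = 5.9863

5.99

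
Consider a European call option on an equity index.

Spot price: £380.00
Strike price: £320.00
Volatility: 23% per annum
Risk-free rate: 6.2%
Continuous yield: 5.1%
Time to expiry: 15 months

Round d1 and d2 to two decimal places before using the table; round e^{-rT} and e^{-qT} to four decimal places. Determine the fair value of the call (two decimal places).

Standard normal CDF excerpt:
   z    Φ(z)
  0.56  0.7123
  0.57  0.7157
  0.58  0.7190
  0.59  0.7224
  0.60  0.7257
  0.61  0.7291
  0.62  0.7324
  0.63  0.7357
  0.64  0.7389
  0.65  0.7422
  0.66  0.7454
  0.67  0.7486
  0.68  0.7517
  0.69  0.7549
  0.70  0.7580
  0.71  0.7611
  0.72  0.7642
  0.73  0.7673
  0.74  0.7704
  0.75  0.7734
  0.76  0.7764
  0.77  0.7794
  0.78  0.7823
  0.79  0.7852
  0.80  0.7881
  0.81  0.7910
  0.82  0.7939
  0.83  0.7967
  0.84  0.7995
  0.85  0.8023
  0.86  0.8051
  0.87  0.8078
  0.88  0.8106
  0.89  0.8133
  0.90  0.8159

£72.11

σ√T = 0.23 × 1.1180 = 0.2571
d₁ = [ln(380/320) + (0.062 − 0.051 + 0.23²/2)·1.25] / 0.2571 = [0.1719 + 0.0468] / 0.2571 = 0.8503 → 0.85
d₂ = d₁ − σ√T = 0.8503 − 0.2571 = 0.5932 → 0.59
exp(−qT) = exp(−0.051·1.25) = 0.9382;  exp(−rT) = exp(−0.062·1.25) = 0.9254
N(d₁) = N(0.85) = 0.8023;  N(d₂) = N(0.59) = 0.7224
C = 380·0.9382·0.8023 − 320·0.9254·0.7224 = 286.0328 − 213.9229 = 72.1099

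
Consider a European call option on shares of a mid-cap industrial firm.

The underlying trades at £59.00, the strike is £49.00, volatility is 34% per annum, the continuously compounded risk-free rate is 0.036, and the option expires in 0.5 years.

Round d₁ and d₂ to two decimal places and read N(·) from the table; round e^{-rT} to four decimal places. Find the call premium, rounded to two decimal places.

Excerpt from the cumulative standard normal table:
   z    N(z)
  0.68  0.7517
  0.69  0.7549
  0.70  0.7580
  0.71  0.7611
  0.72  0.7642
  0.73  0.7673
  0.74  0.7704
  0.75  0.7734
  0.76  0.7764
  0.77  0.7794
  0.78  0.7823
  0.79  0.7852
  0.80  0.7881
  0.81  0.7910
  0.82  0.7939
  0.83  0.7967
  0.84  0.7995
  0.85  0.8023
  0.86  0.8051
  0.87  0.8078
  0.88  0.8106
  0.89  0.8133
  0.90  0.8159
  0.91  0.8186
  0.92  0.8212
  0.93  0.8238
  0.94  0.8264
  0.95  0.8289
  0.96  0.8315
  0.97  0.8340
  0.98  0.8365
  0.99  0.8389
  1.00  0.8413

σ√T = 0.34·√0.5 = 0.2404
d₁ = [ln(59/49) + (0.036 + 0.34²/2)·0.5] / 0.2404 = [0.1857 + 0.0469] / 0.2404 = 0.9676 → 0.97
d₂ = d₁ − σ√T = 0.9676 − 0.2404 = 0.7271 → 0.73
e^(−rT) = e^(−0.036·0.5) = 0.9822
N(d₁) = N(0.97) = 0.8340;  N(d₂) = N(0.73) = 0.7673
C = 59·0.8340 − 49·0.9822·0.7673 = 49.2060 − 36.9285 = 12.2775

£12.28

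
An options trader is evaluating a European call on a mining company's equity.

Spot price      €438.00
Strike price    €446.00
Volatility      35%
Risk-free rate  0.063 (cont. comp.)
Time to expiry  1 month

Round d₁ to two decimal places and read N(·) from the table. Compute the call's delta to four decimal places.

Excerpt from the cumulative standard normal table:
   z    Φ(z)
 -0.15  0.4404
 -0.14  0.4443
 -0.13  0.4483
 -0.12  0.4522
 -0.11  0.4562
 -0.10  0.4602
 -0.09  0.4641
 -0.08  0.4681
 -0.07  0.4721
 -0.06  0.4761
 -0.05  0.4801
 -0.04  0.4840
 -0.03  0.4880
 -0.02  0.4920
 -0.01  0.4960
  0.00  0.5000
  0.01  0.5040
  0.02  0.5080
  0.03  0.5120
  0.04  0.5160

0.4681

T = 0.08333;  σ√T = 0.1010
d₁ = [ln(438/446) + (0.063 + ½·0.35²)·0.08333] / (σ√T) = (-0.0181 + 0.0104) / 0.1010 = -0.0767 → -0.08
N(d₁) = N(-0.08) = 0.4681
Δ_call = N(d₁) = 0.4681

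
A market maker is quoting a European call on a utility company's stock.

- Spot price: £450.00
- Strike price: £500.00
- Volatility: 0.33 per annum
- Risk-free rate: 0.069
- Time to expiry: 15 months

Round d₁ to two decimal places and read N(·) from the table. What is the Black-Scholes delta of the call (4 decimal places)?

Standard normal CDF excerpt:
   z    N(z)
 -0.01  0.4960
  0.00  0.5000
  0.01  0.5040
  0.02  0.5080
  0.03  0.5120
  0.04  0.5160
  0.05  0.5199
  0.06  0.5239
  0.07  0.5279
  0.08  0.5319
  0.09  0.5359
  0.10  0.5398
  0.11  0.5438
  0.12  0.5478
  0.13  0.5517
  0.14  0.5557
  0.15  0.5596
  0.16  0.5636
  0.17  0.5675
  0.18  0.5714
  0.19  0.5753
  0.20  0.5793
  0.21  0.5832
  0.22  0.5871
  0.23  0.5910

σ√T = 0.33·√1.25 = 0.3690
d₁ = [ln(450/500) + (0.069 + 0.33²/2)·1.25] / 0.3690 = [-0.1054 + 0.1543] / 0.3690 = 0.1327 → 0.13
N(d₁) = N(0.13) = 0.5517
Δ_call = N(d₁) = 0.5517

0.5517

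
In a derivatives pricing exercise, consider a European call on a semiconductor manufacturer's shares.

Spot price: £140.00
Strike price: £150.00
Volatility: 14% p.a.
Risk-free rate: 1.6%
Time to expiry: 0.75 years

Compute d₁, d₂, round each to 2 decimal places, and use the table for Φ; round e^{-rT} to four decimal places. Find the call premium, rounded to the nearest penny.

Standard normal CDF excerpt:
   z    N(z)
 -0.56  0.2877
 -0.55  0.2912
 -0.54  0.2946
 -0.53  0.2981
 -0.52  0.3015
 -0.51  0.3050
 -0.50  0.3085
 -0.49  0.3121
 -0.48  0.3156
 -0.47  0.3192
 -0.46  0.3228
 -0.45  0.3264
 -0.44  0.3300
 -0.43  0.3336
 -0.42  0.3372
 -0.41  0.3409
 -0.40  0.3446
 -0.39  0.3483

T = 0.75;  σ√T = 0.1212
ln(S/K) + (r + σ²/2)T = ln(140/150) + (0.016 + 0.14²/2)·0.75 = -0.0690 + 0.0194 = -0.0496
d₁ = -0.0496 / 0.1212 = -0.4094 ⇒ -0.41
d₂ = d₁ − σ√T = -0.4094 − 0.1212 = -0.5307 ⇒ -0.53
e^(−rT) = e^(−0.016·0.75) = 0.9881
N(d₁) = N(-0.41) = 0.3409;  N(d₂) = N(-0.53) = 0.2981
C = 140·0.3409 − 150·0.9881·0.2981 = 47.7260 − 44.1829 = 3.5431

£3.54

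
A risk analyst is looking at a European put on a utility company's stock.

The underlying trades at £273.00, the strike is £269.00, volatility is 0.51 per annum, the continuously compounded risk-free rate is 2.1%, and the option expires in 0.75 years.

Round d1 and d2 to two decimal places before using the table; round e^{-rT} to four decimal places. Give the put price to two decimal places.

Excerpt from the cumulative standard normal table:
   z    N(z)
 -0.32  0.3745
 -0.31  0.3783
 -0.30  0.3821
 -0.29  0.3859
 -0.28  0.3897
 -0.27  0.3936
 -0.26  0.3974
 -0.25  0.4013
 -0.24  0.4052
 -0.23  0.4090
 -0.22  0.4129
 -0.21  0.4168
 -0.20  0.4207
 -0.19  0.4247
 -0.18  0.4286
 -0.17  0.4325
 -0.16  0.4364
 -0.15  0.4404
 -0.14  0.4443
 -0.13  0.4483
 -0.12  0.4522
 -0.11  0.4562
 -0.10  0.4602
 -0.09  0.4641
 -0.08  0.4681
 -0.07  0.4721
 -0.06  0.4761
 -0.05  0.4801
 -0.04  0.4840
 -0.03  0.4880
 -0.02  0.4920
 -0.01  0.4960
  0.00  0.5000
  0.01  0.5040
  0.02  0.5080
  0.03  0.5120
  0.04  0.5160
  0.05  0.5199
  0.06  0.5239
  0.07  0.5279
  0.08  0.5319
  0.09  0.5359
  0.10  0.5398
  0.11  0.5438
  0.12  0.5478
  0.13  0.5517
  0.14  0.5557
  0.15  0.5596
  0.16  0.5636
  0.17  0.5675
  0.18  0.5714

£42.83

T = 0.75;  σ√T = 0.4417
d₁ = [ln(273/269) + (0.021 + 0.51²/2)·0.75] / 0.4417 = [0.0148 + 0.1133] / 0.4417 = 0.2899 ≈ 0.29
d₂ = d₁ − σ√T = 0.2899 − 0.4417 = -0.1518 ≈ -0.15
exp(−rT) = exp(−0.021·0.75) = 0.9844
N(−d₂) = N(0.15) = 0.5596;  N(−d₁) = N(-0.29) = 0.3859
P = 269·0.9844·0.5596 − 273·0.3859 = 148.1841 − 105.3507 = 42.8334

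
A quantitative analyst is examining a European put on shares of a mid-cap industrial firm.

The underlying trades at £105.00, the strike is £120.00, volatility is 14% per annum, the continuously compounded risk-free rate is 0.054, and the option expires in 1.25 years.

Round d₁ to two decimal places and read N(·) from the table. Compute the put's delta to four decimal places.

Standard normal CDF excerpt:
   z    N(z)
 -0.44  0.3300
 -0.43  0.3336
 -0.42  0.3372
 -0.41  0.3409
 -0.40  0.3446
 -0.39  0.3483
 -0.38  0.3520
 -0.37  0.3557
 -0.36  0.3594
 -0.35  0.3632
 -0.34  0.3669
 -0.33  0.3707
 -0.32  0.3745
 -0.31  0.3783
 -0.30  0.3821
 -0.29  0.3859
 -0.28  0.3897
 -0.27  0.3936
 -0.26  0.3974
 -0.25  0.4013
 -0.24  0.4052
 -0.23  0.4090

-0.6331

σ√T = 0.14 × 1.1180 = 0.1565
d₁ = [ln(105/120) + (0.054 + 0.14²/2)·1.25] / 0.1565 = [-0.1335 + 0.0797] / 0.1565 = -0.3436 ⇒ -0.34
N(d₁) = N(-0.34) = 0.3669
Δ_put = N(d₁) − 1 = 0.3669 − 1 = -0.6331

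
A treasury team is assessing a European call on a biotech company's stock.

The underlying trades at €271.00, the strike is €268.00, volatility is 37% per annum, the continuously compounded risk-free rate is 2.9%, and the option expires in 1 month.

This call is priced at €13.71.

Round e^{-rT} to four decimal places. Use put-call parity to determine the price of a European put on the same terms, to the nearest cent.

exp(−rT) = exp(−0.029·0.08333) = 0.9976
Put-call parity: C − P = S − K·e^(−rT) = 271 − 268·0.9976 = 271 − 267.3568 = 3.6432
P = C − (C − P) = 13.71 − (3.6432) = 10.0668

€10.07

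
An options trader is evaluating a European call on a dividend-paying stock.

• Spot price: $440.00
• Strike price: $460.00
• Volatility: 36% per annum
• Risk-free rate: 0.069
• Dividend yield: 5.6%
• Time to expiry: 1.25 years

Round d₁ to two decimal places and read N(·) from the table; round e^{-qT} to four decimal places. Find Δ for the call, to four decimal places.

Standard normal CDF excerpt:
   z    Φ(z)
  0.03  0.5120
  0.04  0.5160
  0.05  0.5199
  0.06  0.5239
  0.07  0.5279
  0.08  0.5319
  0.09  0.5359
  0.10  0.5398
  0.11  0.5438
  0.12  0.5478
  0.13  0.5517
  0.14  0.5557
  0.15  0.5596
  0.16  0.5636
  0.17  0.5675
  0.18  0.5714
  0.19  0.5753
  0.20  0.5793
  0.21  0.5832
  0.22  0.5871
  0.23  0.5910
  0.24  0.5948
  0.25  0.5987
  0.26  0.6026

0.5144

T = 1.25;  σ√T = 0.4025
d₁ = [ln(440/460) + (0.069 − 0.056 + 0.36²/2)·1.25] / 0.4025 = [-0.0445 + 0.0973] / 0.4025 = 0.1312 ≈ 0.13
N(d₁) = N(0.13) = 0.5517
Δ_call = exp(−qT)·N(d₁) = 0.9324·0.5517 = 0.5144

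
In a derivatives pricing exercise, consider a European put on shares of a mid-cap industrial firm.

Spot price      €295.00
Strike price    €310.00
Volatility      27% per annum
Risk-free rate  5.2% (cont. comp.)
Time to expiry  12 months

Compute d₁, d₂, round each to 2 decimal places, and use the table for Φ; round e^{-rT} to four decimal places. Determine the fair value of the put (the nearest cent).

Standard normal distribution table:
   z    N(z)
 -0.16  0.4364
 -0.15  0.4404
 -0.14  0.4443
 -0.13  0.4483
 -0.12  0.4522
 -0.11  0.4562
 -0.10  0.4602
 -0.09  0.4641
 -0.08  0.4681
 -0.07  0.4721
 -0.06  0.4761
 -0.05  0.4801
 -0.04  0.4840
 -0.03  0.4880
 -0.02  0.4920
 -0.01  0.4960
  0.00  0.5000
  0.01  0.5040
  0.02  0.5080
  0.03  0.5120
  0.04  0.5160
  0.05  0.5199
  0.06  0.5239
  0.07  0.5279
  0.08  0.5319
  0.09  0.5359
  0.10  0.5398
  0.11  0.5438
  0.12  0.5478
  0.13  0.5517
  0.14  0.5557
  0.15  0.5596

σ√T = 0.27·√1 = 0.2700
d₁ = [ln(295/310) + (0.052 + 0.27²/2)·1] / 0.2700 = [-0.0496 + 0.0885] / 0.2700 = 0.1439 ⇒ 0.14
d₂ = d₁ − σ√T = 0.1439 − 0.2700 = -0.1261 ⇒ -0.13
exp(−rT) = exp(−0.052·1) = 0.9493
N(−d₂) = N(0.13) = 0.5517;  N(−d₁) = N(-0.14) = 0.4443
P = 310·0.9493·0.5517 − 295·0.4443 = 162.3559 − 131.0685 = 31.2874

€31.29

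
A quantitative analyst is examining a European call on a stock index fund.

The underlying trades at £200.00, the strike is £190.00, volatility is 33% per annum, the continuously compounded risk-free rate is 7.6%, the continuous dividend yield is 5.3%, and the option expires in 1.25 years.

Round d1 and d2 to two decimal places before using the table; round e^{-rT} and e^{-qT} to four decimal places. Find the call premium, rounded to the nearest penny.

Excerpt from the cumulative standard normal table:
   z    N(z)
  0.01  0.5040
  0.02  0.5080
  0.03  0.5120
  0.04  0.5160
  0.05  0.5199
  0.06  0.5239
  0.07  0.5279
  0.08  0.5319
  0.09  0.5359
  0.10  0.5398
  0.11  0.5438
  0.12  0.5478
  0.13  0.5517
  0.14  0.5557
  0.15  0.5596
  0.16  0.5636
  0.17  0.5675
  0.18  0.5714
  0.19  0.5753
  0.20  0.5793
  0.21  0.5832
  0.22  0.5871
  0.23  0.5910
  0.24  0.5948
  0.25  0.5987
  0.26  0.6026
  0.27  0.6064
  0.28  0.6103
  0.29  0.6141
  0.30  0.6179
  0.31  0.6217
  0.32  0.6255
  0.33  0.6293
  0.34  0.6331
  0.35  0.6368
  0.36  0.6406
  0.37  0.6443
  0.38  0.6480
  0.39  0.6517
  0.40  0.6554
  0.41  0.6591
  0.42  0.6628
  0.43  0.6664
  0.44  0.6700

£34.21

T = 1.25;  σ√T = 0.3690
d₁ = [ln(200/190) + (0.076 − 0.053 + 0.33²/2)·1.25] / 0.3690 = [0.0513 + 0.0968] / 0.3690 = 0.4014 ≈ 0.40
d₂ = d₁ − σ√T = 0.4014 − 0.3690 = 0.0325 ≈ 0.03
e^(−qT) = e^(−0.053·1.25) = 0.9359;  e^(−rT) = e^(−0.076·1.25) = 0.9094
C = 200·0.9359·N(0.40) − 190·0.9094·N(0.03) = 200·0.9359·0.6554 − 190·0.9094·0.5120 = 122.6778 − 88.4664 = 34.2113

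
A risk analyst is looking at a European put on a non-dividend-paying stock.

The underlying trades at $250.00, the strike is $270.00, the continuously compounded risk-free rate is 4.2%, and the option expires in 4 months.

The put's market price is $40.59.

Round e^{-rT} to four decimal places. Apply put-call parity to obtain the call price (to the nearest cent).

$24.34

exp(−rT) = exp(−0.042·0.3333) = 0.9861
Put-call parity: C − P = S − K·e^(−rT) = 250 − 270·0.9861 = 250 − 266.2470 = -16.2470
C = P + (C − P) = 40.59 + (-16.2470) = 24.3430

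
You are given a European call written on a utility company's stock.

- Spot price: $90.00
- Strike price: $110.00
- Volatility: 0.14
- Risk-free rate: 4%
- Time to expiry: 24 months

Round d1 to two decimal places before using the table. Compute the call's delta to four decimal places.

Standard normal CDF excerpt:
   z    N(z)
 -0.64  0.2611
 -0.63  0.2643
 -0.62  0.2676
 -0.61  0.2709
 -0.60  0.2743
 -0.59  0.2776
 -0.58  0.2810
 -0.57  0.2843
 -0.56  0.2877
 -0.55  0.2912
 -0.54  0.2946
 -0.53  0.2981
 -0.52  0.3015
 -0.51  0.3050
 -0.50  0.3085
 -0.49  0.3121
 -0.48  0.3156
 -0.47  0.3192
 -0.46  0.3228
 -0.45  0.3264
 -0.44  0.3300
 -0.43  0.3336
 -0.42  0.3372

σ√T = 0.14·√2 = 0.1980
ln(S/K) + (r + σ²/2)T = ln(90/110) + (0.04 + 0.14²/2)·2 = -0.2007 + 0.0996 = -0.1011
d₁ = -0.1011 / 0.1980 = -0.5105 ≈ -0.51
N(d₁) = N(-0.51) = 0.3050
Δ_call = N(d₁) = 0.3050

0.3050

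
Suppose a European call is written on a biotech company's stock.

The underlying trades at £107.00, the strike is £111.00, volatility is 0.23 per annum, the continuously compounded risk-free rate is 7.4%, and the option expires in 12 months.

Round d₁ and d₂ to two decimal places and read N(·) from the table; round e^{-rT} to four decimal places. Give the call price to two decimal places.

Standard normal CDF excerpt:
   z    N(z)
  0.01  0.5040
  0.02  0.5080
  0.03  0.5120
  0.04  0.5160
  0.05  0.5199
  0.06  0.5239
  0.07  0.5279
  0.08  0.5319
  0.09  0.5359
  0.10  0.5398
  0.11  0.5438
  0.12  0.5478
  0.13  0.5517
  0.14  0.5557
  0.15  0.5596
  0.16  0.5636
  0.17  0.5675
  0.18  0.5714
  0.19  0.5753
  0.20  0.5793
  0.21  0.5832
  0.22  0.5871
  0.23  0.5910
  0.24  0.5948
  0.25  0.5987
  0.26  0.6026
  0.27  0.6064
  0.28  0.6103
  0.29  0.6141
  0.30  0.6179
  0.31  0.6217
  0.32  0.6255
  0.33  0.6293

£11.71

T = 1;  σ√T = 0.2300
d₁ = [ln(107/111) + (0.074 + 0.23²/2)·1] / 0.2300 = [-0.0367 + 0.1004] / 0.2300 = 0.2772 ⇒ 0.28
d₂ = d₁ − σ√T = 0.2772 − 0.2300 = 0.0472 ⇒ 0.05
exp(−rT) = exp(−0.074·1) = 0.9287
C = 107·N(0.28) − 111·0.9287·N(0.05) = 107·0.6103 − 111·0.9287·0.5199 = 65.3021 − 53.5943 = 11.7078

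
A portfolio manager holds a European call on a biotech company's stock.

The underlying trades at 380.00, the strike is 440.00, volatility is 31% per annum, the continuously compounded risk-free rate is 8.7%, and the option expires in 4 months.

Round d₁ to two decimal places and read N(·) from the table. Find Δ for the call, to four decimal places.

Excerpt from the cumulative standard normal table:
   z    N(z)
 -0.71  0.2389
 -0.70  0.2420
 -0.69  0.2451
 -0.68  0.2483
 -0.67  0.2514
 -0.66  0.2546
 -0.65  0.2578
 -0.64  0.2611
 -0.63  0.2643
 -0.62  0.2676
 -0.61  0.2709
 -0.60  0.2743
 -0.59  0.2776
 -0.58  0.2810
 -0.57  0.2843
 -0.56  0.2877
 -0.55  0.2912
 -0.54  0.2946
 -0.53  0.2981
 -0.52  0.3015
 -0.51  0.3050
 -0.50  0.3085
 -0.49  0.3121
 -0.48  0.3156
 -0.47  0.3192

0.2843

σ√T = 0.31 × 0.5774 = 0.1790
d₁ = [ln(380/440) + (0.087 + 0.31²/2)·0.3333] / 0.1790 = [-0.1466 + 0.0450] / 0.1790 = -0.5676 which rounds to -0.57
N(d₁) = N(-0.57) = 0.2843
Δ_call = N(d₁) = 0.2843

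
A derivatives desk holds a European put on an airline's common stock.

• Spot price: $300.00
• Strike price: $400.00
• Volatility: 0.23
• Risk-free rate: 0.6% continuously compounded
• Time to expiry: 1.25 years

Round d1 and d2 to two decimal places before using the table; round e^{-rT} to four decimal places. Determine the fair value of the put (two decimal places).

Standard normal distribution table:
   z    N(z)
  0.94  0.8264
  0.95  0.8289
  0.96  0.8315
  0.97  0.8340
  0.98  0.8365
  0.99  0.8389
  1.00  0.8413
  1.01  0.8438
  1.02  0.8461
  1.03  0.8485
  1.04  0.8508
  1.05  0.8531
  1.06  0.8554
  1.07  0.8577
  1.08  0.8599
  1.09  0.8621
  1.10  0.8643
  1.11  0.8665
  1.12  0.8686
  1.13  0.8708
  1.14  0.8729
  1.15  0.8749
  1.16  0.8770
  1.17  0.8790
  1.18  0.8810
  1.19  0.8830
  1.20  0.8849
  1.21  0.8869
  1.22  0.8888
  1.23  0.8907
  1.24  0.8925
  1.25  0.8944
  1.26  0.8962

$103.40

σ√T = 0.23·√1.25 = 0.2571
ln(S/K) + (r + σ²/2)T = ln(300/400) + (0.006 + 0.23²/2)·1.25 = -0.2877 + 0.0406 = -0.2471
d₁ = -0.2471 / 0.2571 = -0.9610 ≈ -0.96
d₂ = d₁ − σ√T = -0.9610 − 0.2571 = -1.2181 ≈ -1.22
e^(−rT) = e^(−0.006·1.25) = 0.9925
N(−d₂) = N(1.22) = 0.8888;  N(−d₁) = N(0.96) = 0.8315
P = 400·0.9925·0.8888 − 300·0.8315 = 352.8536 − 249.4500 = 103.4036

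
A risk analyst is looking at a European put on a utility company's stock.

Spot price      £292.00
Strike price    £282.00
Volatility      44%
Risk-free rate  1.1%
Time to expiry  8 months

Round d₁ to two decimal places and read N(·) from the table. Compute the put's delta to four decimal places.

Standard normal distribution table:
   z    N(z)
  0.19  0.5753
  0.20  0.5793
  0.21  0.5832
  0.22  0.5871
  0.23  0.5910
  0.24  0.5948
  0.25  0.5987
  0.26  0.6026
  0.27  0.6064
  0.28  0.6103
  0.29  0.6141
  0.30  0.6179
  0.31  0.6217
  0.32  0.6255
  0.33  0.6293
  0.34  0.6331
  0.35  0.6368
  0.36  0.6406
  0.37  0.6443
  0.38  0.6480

σ√T = 0.44 × 0.8165 = 0.3593
d₁ = [ln(292/282) + (0.011 + 0.44²/2)·0.6667] / 0.3593 = [0.0348 + 0.0719] / 0.3593 = 0.2970 ≈ 0.30
N(d₁) = N(0.30) = 0.6179
Δ_put = N(d₁) − 1 = 0.6179 − 1 = -0.3821

-0.3821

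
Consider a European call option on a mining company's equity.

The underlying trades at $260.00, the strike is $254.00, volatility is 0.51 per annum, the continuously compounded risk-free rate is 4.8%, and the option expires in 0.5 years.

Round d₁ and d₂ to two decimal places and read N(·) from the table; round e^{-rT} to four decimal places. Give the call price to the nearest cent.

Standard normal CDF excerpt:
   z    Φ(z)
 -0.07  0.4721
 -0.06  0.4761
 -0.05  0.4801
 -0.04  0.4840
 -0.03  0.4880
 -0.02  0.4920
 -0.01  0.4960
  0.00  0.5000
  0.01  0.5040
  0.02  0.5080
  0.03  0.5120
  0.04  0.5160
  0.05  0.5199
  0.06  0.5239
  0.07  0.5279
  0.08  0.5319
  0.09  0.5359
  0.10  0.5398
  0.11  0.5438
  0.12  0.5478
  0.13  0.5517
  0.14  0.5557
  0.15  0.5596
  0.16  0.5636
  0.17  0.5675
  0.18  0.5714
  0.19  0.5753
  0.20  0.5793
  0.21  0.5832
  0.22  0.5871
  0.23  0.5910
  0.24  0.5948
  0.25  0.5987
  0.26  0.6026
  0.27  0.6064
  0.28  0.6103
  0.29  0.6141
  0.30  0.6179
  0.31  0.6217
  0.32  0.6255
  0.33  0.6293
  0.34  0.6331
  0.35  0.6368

T = 0.5;  σ√T = 0.3606
d₁ = [ln(260/254) + (0.048 + ½·0.51²)·0.5] / (σ√T) = (0.0233 + 0.0890) / 0.3606 = 0.3116 → 0.31
d₂ = 0.3116 − 0.3606 = -0.0490 → -0.05
e^(−rT) = e^(−0.048·0.5) = 0.9763
C = 260·N(0.31) − 254·0.9763·N(-0.05) = 260·0.6217 − 254·0.9763·0.4801 = 161.6420 − 119.0553 = 42.5867

$42.59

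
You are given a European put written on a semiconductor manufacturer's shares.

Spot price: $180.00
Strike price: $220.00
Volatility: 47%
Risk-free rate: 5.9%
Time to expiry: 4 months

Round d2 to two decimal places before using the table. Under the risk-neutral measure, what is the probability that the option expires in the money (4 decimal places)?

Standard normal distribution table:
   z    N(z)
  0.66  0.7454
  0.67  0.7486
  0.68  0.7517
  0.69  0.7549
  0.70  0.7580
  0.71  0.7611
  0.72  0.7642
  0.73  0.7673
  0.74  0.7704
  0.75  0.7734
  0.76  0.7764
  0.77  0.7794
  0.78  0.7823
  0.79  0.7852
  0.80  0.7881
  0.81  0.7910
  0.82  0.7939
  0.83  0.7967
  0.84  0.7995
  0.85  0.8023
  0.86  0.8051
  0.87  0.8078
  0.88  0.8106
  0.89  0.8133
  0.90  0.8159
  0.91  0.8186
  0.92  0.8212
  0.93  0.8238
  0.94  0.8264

σ√T = 0.47 × 0.5774 = 0.2714
d₁ = [ln(180/220) + (0.059 + 0.47²/2)·0.3333] / 0.2714 = [-0.2007 + 0.0565] / 0.2714 = -0.5314 ≈ -0.53
d₂ = d₁ − σ√T = -0.5314 − 0.2714 = -0.8027 ≈ -0.80
Pr(exercise) under Q = N(−d₂) = N(0.80) = 0.7881

0.7881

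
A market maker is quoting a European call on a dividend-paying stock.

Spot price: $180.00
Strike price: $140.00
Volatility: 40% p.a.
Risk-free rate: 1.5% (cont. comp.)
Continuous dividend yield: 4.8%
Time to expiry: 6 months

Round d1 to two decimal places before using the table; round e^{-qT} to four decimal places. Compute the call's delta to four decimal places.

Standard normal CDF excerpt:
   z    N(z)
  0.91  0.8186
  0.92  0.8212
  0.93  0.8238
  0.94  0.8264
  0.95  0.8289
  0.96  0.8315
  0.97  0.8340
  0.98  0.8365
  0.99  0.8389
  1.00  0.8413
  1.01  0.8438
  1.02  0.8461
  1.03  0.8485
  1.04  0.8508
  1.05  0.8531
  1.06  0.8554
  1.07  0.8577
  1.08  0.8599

0.8142

σ√T = 0.4·√0.5 = 0.2828
d₁ = [ln(180/140) + (0.015 − 0.048 + 0.4²/2)·0.5] / 0.2828 = [0.2513 + 0.0235] / 0.2828 = 0.9716 → 0.97
N(d₁) = N(0.97) = 0.8340
Δ_call = e^(−qT)·N(d₁) = 0.9763·0.8340 = 0.8142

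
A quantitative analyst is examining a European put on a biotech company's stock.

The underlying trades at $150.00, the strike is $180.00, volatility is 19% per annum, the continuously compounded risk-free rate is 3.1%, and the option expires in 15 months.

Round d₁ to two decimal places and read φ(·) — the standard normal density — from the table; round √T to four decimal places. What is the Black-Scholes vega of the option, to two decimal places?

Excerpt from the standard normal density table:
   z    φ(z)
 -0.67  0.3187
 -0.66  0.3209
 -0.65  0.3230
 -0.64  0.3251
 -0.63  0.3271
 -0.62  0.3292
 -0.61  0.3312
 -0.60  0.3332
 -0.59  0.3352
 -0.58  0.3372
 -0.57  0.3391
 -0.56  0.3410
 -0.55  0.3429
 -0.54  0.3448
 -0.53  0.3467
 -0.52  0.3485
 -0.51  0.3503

T = 1.25;  σ√T = 0.2124
d₁ = [ln(150/180) + (0.031 + 0.19²/2)·1.25] / 0.2124 = [-0.1823 + 0.0613] / 0.2124 = -0.5697 which rounds to -0.57
√T = √1.25 = 1.1180
φ(d₁) = φ(-0.57) = 0.3391
vega = S·φ(d₁)·√T = 150·0.3391·1.1180 = 56.8671
(Vega is the same for a European call and put with the same parameters.)

56.87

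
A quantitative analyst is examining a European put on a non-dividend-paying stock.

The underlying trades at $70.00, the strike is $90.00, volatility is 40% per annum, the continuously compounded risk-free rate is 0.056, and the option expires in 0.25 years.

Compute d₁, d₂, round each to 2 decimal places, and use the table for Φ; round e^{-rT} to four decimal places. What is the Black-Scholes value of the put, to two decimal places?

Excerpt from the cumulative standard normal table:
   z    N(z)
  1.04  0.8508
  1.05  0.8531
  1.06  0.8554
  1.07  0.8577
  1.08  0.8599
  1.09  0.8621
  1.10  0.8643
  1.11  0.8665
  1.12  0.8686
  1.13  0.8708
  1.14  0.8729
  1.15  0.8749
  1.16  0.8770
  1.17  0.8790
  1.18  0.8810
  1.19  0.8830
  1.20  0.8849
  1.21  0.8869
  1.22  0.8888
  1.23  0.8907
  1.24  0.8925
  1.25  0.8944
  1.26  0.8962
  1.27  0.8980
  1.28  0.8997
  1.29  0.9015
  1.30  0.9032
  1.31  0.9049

$19.66

T = 0.25;  σ√T = 0.2000
d₁ = [ln(70/90) + (0.056 + 0.4²/2)·0.25] / 0.2000 = [-0.2513 + 0.0340] / 0.2000 = -1.0866 which rounds to -1.09
d₂ = d₁ − σ√T = -1.0866 − 0.2000 = -1.2866 which rounds to -1.29
e^(−rT) = e^(−0.056·0.25) = 0.9861
N(−d₂) = N(1.29) = 0.9015;  N(−d₁) = N(1.09) = 0.8621
P = 90·0.9861·0.9015 − 70·0.8621 = 80.0072 − 60.3470 = 19.6602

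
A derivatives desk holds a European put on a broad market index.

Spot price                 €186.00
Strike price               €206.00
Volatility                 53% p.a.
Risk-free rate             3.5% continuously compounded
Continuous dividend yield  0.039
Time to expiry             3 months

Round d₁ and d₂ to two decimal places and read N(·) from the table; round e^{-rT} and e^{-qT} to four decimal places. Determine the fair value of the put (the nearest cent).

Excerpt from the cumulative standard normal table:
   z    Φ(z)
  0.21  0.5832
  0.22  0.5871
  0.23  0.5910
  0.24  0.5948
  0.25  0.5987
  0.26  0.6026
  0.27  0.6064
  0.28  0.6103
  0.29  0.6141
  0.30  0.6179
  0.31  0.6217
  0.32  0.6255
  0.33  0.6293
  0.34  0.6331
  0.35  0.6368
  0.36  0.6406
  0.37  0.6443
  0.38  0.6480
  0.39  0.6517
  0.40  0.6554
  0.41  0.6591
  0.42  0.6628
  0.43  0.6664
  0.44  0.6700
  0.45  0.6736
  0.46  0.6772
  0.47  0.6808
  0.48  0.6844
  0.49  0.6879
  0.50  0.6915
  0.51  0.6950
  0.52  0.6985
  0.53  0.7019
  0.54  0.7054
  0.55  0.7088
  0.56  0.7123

T = 0.25;  σ√T = 0.2650
ln(S/K) + (r − q + σ²/2)T = ln(186/206) + (0.035 − 0.039 + 0.53²/2)·0.25 = -0.1021 + 0.0341 = -0.0680
d₁ = -0.0680 / 0.2650 = -0.2567 ≈ -0.26
d₂ = d₁ − σ√T = -0.2567 − 0.2650 = -0.5217 ≈ -0.52
e^(−qT) = e^(−0.039·0.25) = 0.9903;  e^(−rT) = e^(−0.035·0.25) = 0.9913
N(−d₂) = N(0.52) = 0.6985;  N(−d₁) = N(0.26) = 0.6026
P = 206·0.9913·0.6985 − 186·0.9903·0.6026 = 142.6391 − 110.9964 = 31.6428

€31.64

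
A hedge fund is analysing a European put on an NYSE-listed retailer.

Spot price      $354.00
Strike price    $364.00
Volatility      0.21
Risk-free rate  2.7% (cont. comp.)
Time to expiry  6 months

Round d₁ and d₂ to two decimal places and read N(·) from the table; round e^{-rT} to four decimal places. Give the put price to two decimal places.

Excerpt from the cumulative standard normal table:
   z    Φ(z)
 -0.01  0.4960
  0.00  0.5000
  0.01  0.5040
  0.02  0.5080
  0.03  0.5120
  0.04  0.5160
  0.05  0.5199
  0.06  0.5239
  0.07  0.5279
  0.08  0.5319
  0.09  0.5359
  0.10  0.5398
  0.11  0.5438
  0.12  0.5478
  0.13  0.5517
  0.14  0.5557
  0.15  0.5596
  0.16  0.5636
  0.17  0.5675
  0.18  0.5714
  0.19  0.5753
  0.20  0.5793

σ√T = 0.21 × 0.7071 = 0.1485
d₁ = [ln(354/364) + (0.027 + ½·0.21²)·0.5] / (σ√T) = (-0.0279 + 0.0245) / 0.1485 = -0.0224 → -0.02
d₂ = -0.0224 − 0.1485 = -0.1709 → -0.17
exp(−rT) = exp(−0.027·0.5) = 0.9866
N(−d₂) = N(0.17) = 0.5675;  N(−d₁) = N(0.02) = 0.5080
P = 364·0.9866·0.5675 − 354·0.5080 = 203.8020 − 179.8320 = 23.9700

$23.97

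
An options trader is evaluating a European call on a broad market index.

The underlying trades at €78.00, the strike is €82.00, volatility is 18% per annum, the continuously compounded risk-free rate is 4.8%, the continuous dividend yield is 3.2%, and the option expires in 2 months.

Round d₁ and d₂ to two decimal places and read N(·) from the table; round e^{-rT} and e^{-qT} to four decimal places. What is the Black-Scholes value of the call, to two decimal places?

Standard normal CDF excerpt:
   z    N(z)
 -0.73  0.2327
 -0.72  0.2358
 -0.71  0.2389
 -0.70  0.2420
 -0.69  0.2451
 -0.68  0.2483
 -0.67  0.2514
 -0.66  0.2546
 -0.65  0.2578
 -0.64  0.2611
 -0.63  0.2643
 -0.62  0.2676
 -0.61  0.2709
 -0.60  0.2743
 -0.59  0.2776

€0.82

T = 0.1667;  σ√T = 0.0735
d₁ = [ln(78/82) + (0.048 − 0.032 + 0.18²/2)·0.1667] / 0.0735 = [-0.0500 + 0.0054] / 0.0735 = -0.6075 → -0.61
d₂ = d₁ − σ√T = -0.6075 − 0.0735 = -0.6810 → -0.68
e^(−qT) = e^(−0.032·0.1667) = 0.9947;  e^(−rT) = e^(−0.048·0.1667) = 0.9920
N(d₁) = N(-0.61) = 0.2709;  N(d₂) = N(-0.68) = 0.2483
C = 78·0.9947·0.2709 − 82·0.9920·0.2483 = 21.0182 − 20.1977 = 0.8205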